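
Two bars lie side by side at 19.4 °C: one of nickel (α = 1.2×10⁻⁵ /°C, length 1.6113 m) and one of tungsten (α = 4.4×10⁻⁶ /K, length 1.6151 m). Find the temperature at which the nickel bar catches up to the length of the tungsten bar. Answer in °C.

L₁(1 + α₁ΔT) = L₂(1 + α₂ΔT) ⇒ ΔT = (L₂ − L₁)/(α₁L₁ − α₂L₂)
L₂ − L₁ = 1.6151 − 1.6113 = 3.80×10⁻³ m
α₁L₁ − α₂L₂ = 1.2×10⁻⁵×1.6113 − 4.4×10⁻⁶×1.6151 = 1.222916×10⁻⁵ m/K
ΔT = 3.80×10⁻³ / 1.222916×10⁻⁵ = 310.733 K
T = 19.4 + 310.733 = 330.133 °C

T = 330.1 °C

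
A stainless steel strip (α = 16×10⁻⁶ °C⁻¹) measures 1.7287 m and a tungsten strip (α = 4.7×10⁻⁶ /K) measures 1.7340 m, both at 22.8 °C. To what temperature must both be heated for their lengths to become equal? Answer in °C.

T = 294.5 °C

Equal length when α₁L₁ΔT − α₂L₂ΔT = L₂ − L₁ = 5.30×10⁻³ m
α₁L₁ = 2.76592×10⁻⁵, α₂L₂ = 8.1498×10⁻⁶ → Δ(αL) = 1.95094×10⁻⁵ m/K
ΔT = 5.30×10⁻³ / 1.95094×10⁻⁵ = 271.664 K, so T = 22.8 + 271.664 = 294.464 °C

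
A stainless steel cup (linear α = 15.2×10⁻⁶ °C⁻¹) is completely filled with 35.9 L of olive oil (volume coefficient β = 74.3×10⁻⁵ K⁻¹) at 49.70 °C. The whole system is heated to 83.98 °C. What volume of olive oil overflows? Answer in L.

0.858 L

The cup also expands: β_container ≈ 3α = 4.56×10⁻⁵ /K
Net overflow = V₀(β_liq − 3α_cont)ΔT
β − 3α = 7.43×10⁻⁴ − 4.56×10⁻⁵ = 6.974×10⁻⁴ /K; ΔT = 34.28 K
ΔV = 35.9 × 6.974×10⁻⁴ × 34.28 = 0.858 L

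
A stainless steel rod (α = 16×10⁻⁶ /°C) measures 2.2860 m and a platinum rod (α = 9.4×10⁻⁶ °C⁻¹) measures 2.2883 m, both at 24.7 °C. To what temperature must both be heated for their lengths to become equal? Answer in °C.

Equal length when α₁L₁ΔT − α₂L₂ΔT = L₂ − L₁ = 2.30×10⁻³ m
α₁L₁ = 3.6576×10⁻⁵, α₂L₂ = 2.151002×10⁻⁵ → Δ(αL) = 1.506598×10⁻⁵ m/K
ΔT = 2.30×10⁻³ / 1.506598×10⁻⁵ = 152.662 K, so T = 24.7 + 152.662 = 177.362 °C

T = 177.4 °C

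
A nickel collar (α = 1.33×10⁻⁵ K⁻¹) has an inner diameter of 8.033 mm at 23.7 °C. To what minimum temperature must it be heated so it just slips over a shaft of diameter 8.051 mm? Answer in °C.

Required Δd = 8.051 − 8.033 = 0.018 mm
Δd = αd₀ΔT ⇒ ΔT = Δd/(αd₀) = 0.018 / (1.33×10⁻⁵ × 8.033) = 168.48 K
T_min = 23.7 + 168.48 = 192.18 °C

T = 192 °C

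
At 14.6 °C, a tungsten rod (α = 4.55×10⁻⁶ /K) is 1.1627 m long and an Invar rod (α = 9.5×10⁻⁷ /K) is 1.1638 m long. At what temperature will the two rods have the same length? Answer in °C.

T = 277.5 °C

L₁(1 + α₁ΔT) = L₂(1 + α₂ΔT) ⇒ ΔT = (L₂ − L₁)/(α₁L₁ − α₂L₂)
L₂ − L₁ = 1.1638 − 1.1627 = 1.10×10⁻³ m
α₁L₁ − α₂L₂ = 4.55×10⁻⁶×1.1627 − 9.5×10⁻⁷×1.1638 = 4.184675×10⁻⁶ m/K
ΔT = 1.10×10⁻³ / 4.184675×10⁻⁶ = 262.864 K
T = 14.6 + 262.864 = 277.464 °C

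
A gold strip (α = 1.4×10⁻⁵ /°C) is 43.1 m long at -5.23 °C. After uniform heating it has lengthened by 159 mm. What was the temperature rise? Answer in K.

ΔL = αL₀ΔT ⇒ ΔT = ΔL / (αL₀)
ΔT = 159×10⁻³ m / (1.4×10⁻⁵ × 43.1 m) = 263.51 K

ΔT = 264 K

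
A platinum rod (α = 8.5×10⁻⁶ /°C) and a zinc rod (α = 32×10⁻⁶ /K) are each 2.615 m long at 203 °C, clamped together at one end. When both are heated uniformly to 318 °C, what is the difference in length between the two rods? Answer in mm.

7.07 mm

ΔT = 115 K
platinum: ΔL = 8.5×10⁻⁶ × 2.615 m × 115 = 2.5562×10⁻³ m = 2.5562 mm
zinc: ΔL = 32×10⁻⁶ × 2.615 m × 115 = 9.6232×10⁻³ m = 9.6232 mm
difference = 9.6232 − 2.5562 = 7.0670 mm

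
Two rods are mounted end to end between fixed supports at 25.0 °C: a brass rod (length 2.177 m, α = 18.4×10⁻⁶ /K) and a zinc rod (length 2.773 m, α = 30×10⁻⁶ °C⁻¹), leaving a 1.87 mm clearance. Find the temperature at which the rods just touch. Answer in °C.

Gap closes when ΔL₁ + ΔL₂ = 1.87 mm = 1.87×10⁻³ m
(α₁L₁ + α₂L₂)ΔT = g
α₁L₁ + α₂L₂ = 18.4×10⁻⁶×2.177 + 30×10⁻⁶×2.773 = 1.232468×10⁻⁴ m/K
ΔT = 1.87×10⁻³ / 1.232468×10⁻⁴ = 15.173 K
T = 25.0 + 15.173 = 40.173 °C

T = 40.2 °C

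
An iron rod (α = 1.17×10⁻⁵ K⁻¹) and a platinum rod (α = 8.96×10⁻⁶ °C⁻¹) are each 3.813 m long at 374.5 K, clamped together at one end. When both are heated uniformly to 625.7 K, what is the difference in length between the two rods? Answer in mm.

ΔT = 251.2 K
iron: ΔL = 1.17×10⁻⁵ × 3.813 m × 251.2 = 1.1207×10⁻² m = 11.207 mm
platinum: ΔL = 8.96×10⁻⁶ × 3.813 m × 251.2 = 8.5821×10⁻³ m = 8.5821 mm
difference = 11.207 − 8.5821 = 2.6249 mm

2.62 mm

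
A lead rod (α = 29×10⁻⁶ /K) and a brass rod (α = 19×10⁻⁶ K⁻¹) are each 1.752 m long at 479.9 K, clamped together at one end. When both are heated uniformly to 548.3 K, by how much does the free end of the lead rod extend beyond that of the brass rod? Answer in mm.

1.20 mm

ΔT = 68.4 K
lead: ΔL = 29×10⁻⁶ × 1.752 m × 68.4 = 3.4753×10⁻³ m = 3.4753 mm
brass: ΔL = 19×10⁻⁶ × 1.752 m × 68.4 = 2.2769×10⁻³ m = 2.2769 mm
difference = 3.4753 − 2.2769 = 1.1984 mm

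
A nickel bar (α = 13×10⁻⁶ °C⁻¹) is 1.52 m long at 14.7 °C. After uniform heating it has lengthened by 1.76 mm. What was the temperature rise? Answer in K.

ΔL = αL₀ΔT ⇒ ΔT = ΔL / (αL₀)
ΔT = 1.76×10⁻³ m / (13×10⁻⁶ × 1.52 m) = 89.069 K

ΔT = 89.1 K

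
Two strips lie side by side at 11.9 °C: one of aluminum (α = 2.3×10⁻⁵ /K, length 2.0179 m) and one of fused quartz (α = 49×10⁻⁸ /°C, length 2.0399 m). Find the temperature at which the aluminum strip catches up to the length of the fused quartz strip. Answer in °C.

T = 496.4 °C

Equal length when α₁L₁ΔT − α₂L₂ΔT = L₂ − L₁ = 2.20×10⁻² m
α₁L₁ = 4.64117×10⁻⁵, α₂L₂ = 9.99551×10⁻⁷ → Δ(αL) = 4.5412149×10⁻⁵ m/K
ΔT = 2.20×10⁻² / 4.5412149×10⁻⁵ = 484.452 K, so T = 11.9 + 484.452 = 496.352 °C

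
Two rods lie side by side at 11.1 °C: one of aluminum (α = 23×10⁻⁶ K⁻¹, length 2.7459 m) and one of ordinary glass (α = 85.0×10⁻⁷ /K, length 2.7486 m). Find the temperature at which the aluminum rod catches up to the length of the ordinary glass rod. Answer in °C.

T = 78.95 °C

L₁(1 + α₁ΔT) = L₂(1 + α₂ΔT) ⇒ ΔT = (L₂ − L₁)/(α₁L₁ − α₂L₂)
L₂ − L₁ = 2.7486 − 2.7459 = 2.70×10⁻³ m
α₁L₁ − α₂L₂ = 23×10⁻⁶×2.7459 − 85.0×10⁻⁷×2.7486 = 3.97926×10⁻⁵ m/K
ΔT = 2.70×10⁻³ / 3.97926×10⁻⁵ = 67.8518 K
T = 11.1 + 67.8518 = 78.9518 °C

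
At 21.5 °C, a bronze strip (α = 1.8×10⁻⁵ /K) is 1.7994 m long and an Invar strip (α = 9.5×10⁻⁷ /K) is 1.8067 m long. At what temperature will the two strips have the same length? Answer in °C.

T = 259.5 °C

L₁(1 + α₁ΔT) = L₂(1 + α₂ΔT) ⇒ ΔT = (L₂ − L₁)/(α₁L₁ − α₂L₂)
L₂ − L₁ = 1.8067 − 1.7994 = 7.30×10⁻³ m
α₁L₁ − α₂L₂ = 1.8×10⁻⁵×1.7994 − 9.5×10⁻⁷×1.8067 = 3.0672835×10⁻⁵ m/K
ΔT = 7.30×10⁻³ / 3.0672835×10⁻⁵ = 237.996 K
T = 21.5 + 237.996 = 259.496 °C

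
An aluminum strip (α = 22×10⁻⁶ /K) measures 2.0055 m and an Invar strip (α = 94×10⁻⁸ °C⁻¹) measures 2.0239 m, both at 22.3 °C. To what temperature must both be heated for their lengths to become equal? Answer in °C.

T = 458.1 °C

L₁(1 + α₁ΔT) = L₂(1 + α₂ΔT) ⇒ ΔT = (L₂ − L₁)/(α₁L₁ − α₂L₂)
L₂ − L₁ = 2.0239 − 2.0055 = 1.84×10⁻² m
α₁L₁ − α₂L₂ = 22×10⁻⁶×2.0055 − 94×10⁻⁸×2.0239 = 4.2218534×10⁻⁵ m/K
ΔT = 1.84×10⁻² / 4.2218534×10⁻⁵ = 435.828 K
T = 22.3 + 435.828 = 458.128 °C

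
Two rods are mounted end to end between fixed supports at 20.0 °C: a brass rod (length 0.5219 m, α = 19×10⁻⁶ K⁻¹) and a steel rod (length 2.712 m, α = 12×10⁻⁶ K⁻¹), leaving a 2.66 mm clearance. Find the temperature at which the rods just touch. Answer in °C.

T = 82.6 °C

α₁L₁ = 9.9161×10⁻⁶ m/K, α₂L₂ = 3.2544×10⁻⁵ m/K → total 4.24601×10⁻⁵ m/K
ΔT = g/(α₁L₁+α₂L₂) = 2.66×10⁻³ / 4.24601×10⁻⁵ = 62.647 K
T = 20.0 + 62.647 = 82.647 °C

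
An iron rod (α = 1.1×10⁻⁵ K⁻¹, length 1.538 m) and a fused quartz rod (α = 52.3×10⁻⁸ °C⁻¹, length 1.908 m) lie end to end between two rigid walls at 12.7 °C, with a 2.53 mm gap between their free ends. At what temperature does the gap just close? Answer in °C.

α₁L₁ = 1.6918×10⁻⁵ m/K, α₂L₂ = 9.97884×10⁻⁷ m/K → total 1.7915884×10⁻⁵ m/K
ΔT = g/(α₁L₁+α₂L₂) = 2.53×10⁻³ / 1.7915884×10⁻⁵ = 141.22 K
T = 12.7 + 141.22 = 153.92 °C

T = 154 °C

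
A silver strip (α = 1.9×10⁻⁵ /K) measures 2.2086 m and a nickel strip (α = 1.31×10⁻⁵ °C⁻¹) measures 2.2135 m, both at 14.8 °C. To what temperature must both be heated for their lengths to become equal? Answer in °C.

T = 392.7 °C

L₁(1 + α₁ΔT) = L₂(1 + α₂ΔT) ⇒ ΔT = (L₂ − L₁)/(α₁L₁ − α₂L₂)
L₂ − L₁ = 2.2135 − 2.2086 = 4.90×10⁻³ m
α₁L₁ − α₂L₂ = 1.9×10⁻⁵×2.2086 − 1.31×10⁻⁵×2.2135 = 1.296655×10⁻⁵ m/K
ΔT = 4.90×10⁻³ / 1.296655×10⁻⁵ = 377.895 K
T = 14.8 + 377.895 = 392.695 °C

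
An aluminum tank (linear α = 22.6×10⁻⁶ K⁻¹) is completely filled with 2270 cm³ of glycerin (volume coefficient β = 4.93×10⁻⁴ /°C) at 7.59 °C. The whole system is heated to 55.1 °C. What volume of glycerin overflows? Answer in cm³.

The tank also expands: β_container ≈ 3α = 6.78×10⁻⁵ /K
Net overflow = V₀(β_liq − 3α_cont)ΔT
β − 3α = 4.93×10⁻⁴ − 6.78×10⁻⁵ = 4.252×10⁻⁴ /K; ΔT = 47.51 K
ΔV = 2270 × 4.252×10⁻⁴ × 47.51 = 45.9 cm³

45.9 cm³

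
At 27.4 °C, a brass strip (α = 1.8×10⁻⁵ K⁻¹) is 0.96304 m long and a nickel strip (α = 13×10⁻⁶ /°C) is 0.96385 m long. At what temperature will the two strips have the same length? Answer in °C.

Equal length when α₁L₁ΔT − α₂L₂ΔT = L₂ − L₁ = 8.10×10⁻⁴ m
α₁L₁ = 1.733472×10⁻⁵, α₂L₂ = 1.253005×10⁻⁵ → Δ(αL) = 4.80467×10⁻⁶ m/K
ΔT = 8.10×10⁻⁴ / 4.80467×10⁻⁶ = 168.586 K, so T = 27.4 + 168.586 = 195.986 °C

T = 196.0 °C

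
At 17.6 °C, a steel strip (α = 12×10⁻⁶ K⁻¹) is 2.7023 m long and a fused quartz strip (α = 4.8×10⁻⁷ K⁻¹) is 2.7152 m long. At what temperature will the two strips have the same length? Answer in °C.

T = 432.1 °C

Equal length when α₁L₁ΔT − α₂L₂ΔT = L₂ − L₁ = 1.29×10⁻² m
α₁L₁ = 3.24276×10⁻⁵, α₂L₂ = 1.303296×10⁻⁶ → Δ(αL) = 3.1124304×10⁻⁵ m/K
ΔT = 1.29×10⁻² / 3.1124304×10⁻⁵ = 414.467 K, so T = 17.6 + 414.467 = 432.067 °C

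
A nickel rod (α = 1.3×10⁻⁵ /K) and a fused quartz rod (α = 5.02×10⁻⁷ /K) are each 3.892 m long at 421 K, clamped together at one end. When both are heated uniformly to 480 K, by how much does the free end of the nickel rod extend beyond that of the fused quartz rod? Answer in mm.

2.87 mm

ΔT = 59 K
nickel: ΔL = 1.3×10⁻⁵ × 3.892 m × 59 = 2.9852×10⁻³ m = 2.9852 mm
fused quartz: ΔL = 5.02×10⁻⁷ × 3.892 m × 59 = 1.1527×10⁻⁴ m = 0.11527 mm
difference = 2.9852 − 0.11527 = 2.86993 mm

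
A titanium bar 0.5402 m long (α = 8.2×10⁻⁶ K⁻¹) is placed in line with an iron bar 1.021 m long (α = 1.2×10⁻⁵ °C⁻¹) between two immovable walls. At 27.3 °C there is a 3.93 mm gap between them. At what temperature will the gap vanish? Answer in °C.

T = 263 °C

α₁L₁ = 4.42964×10⁻⁶ m/K, α₂L₂ = 1.2252×10⁻⁵ m/K → total 1.668164×10⁻⁵ m/K
ΔT = g/(α₁L₁+α₂L₂) = 3.93×10⁻³ / 1.668164×10⁻⁵ = 235.59 K
T = 27.3 + 235.59 = 262.89 °C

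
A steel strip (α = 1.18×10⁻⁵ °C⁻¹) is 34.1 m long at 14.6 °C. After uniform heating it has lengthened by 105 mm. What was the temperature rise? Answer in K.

ΔL = αL₀ΔT ⇒ ΔT = ΔL / (αL₀)
ΔT = 105×10⁻³ m / (1.18×10⁻⁵ × 34.1 m) = 260.95 K

ΔT = 261 K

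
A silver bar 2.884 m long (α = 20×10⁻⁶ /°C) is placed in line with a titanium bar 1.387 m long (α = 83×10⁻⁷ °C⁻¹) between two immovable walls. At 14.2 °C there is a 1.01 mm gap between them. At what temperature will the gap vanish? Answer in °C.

α₁L₁ = 5.768×10⁻⁵ m/K, α₂L₂ = 1.15121×10⁻⁵ m/K → total 6.91921×10⁻⁵ m/K
ΔT = g/(α₁L₁+α₂L₂) = 1.01×10⁻³ / 6.91921×10⁻⁵ = 14.597 K
T = 14.2 + 14.597 = 28.797 °C

T = 28.8 °C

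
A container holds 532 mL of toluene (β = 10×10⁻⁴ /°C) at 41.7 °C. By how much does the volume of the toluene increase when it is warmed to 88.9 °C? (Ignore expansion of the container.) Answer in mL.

ΔV = 25.1 mL

|ΔT| = |88.9 − 41.7| = 47.2 K
ΔV = βV₀ΔT = (10×10⁻⁴)(532)(47.2) = 25.1 mL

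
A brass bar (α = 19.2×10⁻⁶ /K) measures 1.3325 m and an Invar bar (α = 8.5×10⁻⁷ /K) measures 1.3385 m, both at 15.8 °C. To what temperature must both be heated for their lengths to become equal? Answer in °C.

Equal length when α₁L₁ΔT − α₂L₂ΔT = L₂ − L₁ = 6.00×10⁻³ m
α₁L₁ = 2.5584×10⁻⁵, α₂L₂ = 1.137725×10⁻⁶ → Δ(αL) = 2.4446275×10⁻⁵ m/K
ΔT = 6.00×10⁻³ / 2.4446275×10⁻⁵ = 245.436 K, so T = 15.8 + 245.436 = 261.236 °C

T = 261.2 °C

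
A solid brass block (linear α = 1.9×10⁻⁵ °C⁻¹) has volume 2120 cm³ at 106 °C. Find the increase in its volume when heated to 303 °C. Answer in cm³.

ΔV = 23.8 cm³

Isotropic solid: β ≈ 3α = 5.7×10⁻⁵ /K; ΔT = 197 K
ΔV = 3αV₀ΔT = 3(1.9×10⁻⁵)(2120)(197) = 23.8 cm³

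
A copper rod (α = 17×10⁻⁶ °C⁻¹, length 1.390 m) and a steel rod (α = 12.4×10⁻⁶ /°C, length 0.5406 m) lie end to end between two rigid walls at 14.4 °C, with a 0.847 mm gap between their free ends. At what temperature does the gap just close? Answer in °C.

T = 42.3 °C

α₁L₁ = 2.363×10⁻⁵ m/K, α₂L₂ = 6.70344×10⁻⁶ m/K → total 3.033344×10⁻⁵ m/K
ΔT = g/(α₁L₁+α₂L₂) = 8.47×10⁻⁴ / 3.033344×10⁻⁵ = 27.923 K
T = 14.4 + 27.923 = 42.323 °C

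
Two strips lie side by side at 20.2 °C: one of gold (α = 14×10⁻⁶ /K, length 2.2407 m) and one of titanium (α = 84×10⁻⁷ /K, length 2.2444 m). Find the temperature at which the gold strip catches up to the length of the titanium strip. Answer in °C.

T = 315.8 °C

Equal length when α₁L₁ΔT − α₂L₂ΔT = L₂ − L₁ = 3.70×10⁻³ m
α₁L₁ = 3.13698×10⁻⁵, α₂L₂ = 1.885296×10⁻⁵ → Δ(αL) = 1.251684×10⁻⁵ m/K
ΔT = 3.70×10⁻³ / 1.251684×10⁻⁵ = 295.602 K, so T = 20.2 + 295.602 = 315.802 °C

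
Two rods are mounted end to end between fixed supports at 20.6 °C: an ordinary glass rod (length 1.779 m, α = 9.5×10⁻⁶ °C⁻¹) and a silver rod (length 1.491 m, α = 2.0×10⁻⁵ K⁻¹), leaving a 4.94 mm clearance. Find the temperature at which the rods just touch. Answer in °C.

α₁L₁ = 1.69005×10⁻⁵ m/K, α₂L₂ = 2.982×10⁻⁵ m/K → total 4.67205×10⁻⁵ m/K
ΔT = g/(α₁L₁+α₂L₂) = 4.94×10⁻³ / 4.67205×10⁻⁵ = 105.74 K
T = 20.6 + 105.74 = 126.34 °C

T = 126 °C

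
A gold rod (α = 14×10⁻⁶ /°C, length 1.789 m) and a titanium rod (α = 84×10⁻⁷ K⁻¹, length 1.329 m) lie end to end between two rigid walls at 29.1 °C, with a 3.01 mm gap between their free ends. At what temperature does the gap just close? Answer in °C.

T = 112 °C

Gap closes when ΔL₁ + ΔL₂ = 3.01 mm = 3.01×10⁻³ m
(α₁L₁ + α₂L₂)ΔT = g
α₁L₁ + α₂L₂ = 14×10⁻⁶×1.789 + 84×10⁻⁷×1.329 = 3.62096×10⁻⁵ m/K
ΔT = 3.01×10⁻³ / 3.62096×10⁻⁵ = 83.13 K
T = 29.1 + 83.13 = 112.23 °C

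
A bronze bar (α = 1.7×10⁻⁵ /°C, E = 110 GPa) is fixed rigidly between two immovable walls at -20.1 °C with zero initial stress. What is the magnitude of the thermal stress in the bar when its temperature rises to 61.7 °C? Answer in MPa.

σ = 153 MPa

Fully constrained: the free strain ε = αΔT is blocked, so σ = Eε = EαΔT.
|ΔT| = 81.8 K
σ = 110×10⁹ × 1.7×10⁻⁵ × 81.8 = 1.53×10⁸ Pa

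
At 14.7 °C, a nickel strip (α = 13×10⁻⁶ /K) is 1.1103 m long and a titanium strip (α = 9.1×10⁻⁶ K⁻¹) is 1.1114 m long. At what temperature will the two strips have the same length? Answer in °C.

T = 269.3 °C

L₁(1 + α₁ΔT) = L₂(1 + α₂ΔT) ⇒ ΔT = (L₂ − L₁)/(α₁L₁ − α₂L₂)
L₂ − L₁ = 1.1114 − 1.1103 = 1.10×10⁻³ m
α₁L₁ − α₂L₂ = 13×10⁻⁶×1.1103 − 9.1×10⁻⁶×1.1114 = 4.32016×10⁻⁶ m/K
ΔT = 1.10×10⁻³ / 4.32016×10⁻⁶ = 254.620 K
T = 14.7 + 254.620 = 269.320 °C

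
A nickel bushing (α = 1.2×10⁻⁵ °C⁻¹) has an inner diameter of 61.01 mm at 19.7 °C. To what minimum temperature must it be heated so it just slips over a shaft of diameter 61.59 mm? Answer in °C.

Required Δd = 61.59 − 61.01 = 0.58 mm
Δd = αd₀ΔT ⇒ ΔT = Δd/(αd₀) = 0.58 / (1.2×10⁻⁵ × 61.01) = 792.22 K
T_min = 19.7 + 792.22 = 811.92 °C

T = 812 °C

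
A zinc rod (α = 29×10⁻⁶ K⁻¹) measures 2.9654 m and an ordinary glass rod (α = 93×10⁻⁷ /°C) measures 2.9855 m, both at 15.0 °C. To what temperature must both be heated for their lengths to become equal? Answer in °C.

L₁(1 + α₁ΔT) = L₂(1 + α₂ΔT) ⇒ ΔT = (L₂ − L₁)/(α₁L₁ − α₂L₂)
L₂ − L₁ = 2.9855 − 2.9654 = 2.01×10⁻² m
α₁L₁ − α₂L₂ = 29×10⁻⁶×2.9654 − 93×10⁻⁷×2.9855 = 5.823145×10⁻⁵ m/K
ΔT = 2.01×10⁻² / 5.823145×10⁻⁵ = 345.174 K
T = 15.0 + 345.174 = 360.174 °C

T = 360.2 °C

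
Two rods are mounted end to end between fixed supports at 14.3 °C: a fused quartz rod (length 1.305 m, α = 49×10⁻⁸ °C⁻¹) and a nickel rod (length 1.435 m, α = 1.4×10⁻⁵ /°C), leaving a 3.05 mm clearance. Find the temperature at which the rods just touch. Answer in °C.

T = 161 °C

α₁L₁ = 6.3945×10⁻⁷ m/K, α₂L₂ = 2.009×10⁻⁵ m/K → total 2.072945×10⁻⁵ m/K
ΔT = g/(α₁L₁+α₂L₂) = 3.05×10⁻³ / 2.072945×10⁻⁵ = 147.13 K
T = 14.3 + 147.13 = 161.43 °C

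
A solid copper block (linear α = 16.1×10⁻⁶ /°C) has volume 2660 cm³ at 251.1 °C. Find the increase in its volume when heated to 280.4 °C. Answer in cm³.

Isotropic solid: β ≈ 3α = 4.8×10⁻⁵ /K; ΔT = 29.3 K
ΔV = 3αV₀ΔT = 3(16.1×10⁻⁶)(2660)(29.3) = 3.76 cm³

ΔV = 3.76 cm³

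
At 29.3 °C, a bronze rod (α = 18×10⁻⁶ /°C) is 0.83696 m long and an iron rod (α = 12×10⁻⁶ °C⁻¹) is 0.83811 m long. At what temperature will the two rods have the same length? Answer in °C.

L₁(1 + α₁ΔT) = L₂(1 + α₂ΔT) ⇒ ΔT = (L₂ − L₁)/(α₁L₁ − α₂L₂)
L₂ − L₁ = 0.83811 − 0.83696 = 1.15×10⁻³ m
α₁L₁ − α₂L₂ = 18×10⁻⁶×0.83696 − 12×10⁻⁶×0.83811 = 5.00796×10⁻⁶ m/K
ΔT = 1.15×10⁻³ / 5.00796×10⁻⁶ = 229.634 K
T = 29.3 + 229.634 = 258.934 °C

T = 258.9 °C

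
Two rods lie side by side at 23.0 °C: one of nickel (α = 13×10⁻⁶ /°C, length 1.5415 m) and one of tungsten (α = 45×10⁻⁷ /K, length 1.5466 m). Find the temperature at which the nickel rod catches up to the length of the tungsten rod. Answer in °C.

T = 412.9 °C

L₁(1 + α₁ΔT) = L₂(1 + α₂ΔT) ⇒ ΔT = (L₂ − L₁)/(α₁L₁ − α₂L₂)
L₂ − L₁ = 1.5466 − 1.5415 = 5.10×10⁻³ m
α₁L₁ − α₂L₂ = 13×10⁻⁶×1.5415 − 45×10⁻⁷×1.5466 = 1.30798×10⁻⁵ m/K
ΔT = 5.10×10⁻³ / 1.30798×10⁻⁵ = 389.914 K
T = 23.0 + 389.914 = 412.914 °C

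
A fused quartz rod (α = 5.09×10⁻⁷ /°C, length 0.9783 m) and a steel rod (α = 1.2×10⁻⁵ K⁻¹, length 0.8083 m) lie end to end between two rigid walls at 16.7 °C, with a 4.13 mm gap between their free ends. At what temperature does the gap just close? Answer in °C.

T = 422 °C

Gap closes when ΔL₁ + ΔL₂ = 4.13 mm = 4.13×10⁻³ m
(α₁L₁ + α₂L₂)ΔT = g
α₁L₁ + α₂L₂ = 5.09×10⁻⁷×0.9783 + 1.2×10⁻⁵×0.8083 = 1.01975547×10⁻⁵ m/K
ΔT = 4.13×10⁻³ / 1.01975547×10⁻⁵ = 405.00 K
T = 16.7 + 405.00 = 421.70 °C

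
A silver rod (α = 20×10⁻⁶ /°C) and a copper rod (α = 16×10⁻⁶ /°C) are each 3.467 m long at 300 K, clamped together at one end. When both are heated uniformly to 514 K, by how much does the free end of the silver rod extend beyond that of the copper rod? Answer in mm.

2.97 mm

ΔT = 214 K
silver: ΔL = 20×10⁻⁶ × 3.467 m × 214 = 1.4839×10⁻² m = 14.839 mm
copper: ΔL = 16×10⁻⁶ × 3.467 m × 214 = 1.1871×10⁻² m = 11.871 mm
difference = 14.839 − 11.871 = 2.968 mm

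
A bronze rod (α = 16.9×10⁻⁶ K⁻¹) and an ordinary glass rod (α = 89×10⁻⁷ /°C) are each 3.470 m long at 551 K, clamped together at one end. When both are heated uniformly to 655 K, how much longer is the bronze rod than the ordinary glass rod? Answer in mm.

ΔT = 104 K
bronze: ΔL = 16.9×10⁻⁶ × 3.470 m × 104 = 6.0989×10⁻³ m = 6.0989 mm
ordinary glass: ΔL = 89×10⁻⁷ × 3.470 m × 104 = 3.2118×10⁻³ m = 3.2118 mm
difference = 6.0989 − 3.2118 = 2.8871 mm

2.89 mm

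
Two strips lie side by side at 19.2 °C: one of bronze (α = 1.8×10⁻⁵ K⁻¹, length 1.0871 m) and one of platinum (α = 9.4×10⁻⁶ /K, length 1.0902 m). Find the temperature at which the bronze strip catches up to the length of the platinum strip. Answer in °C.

Equal length when α₁L₁ΔT − α₂L₂ΔT = L₂ − L₁ = 3.10×10⁻³ m
α₁L₁ = 1.95678×10⁻⁵, α₂L₂ = 1.024788×10⁻⁵ → Δ(αL) = 9.31992×10⁻⁶ m/K
ΔT = 3.10×10⁻³ / 9.31992×10⁻⁶ = 332.621 K, so T = 19.2 + 332.621 = 351.821 °C

T = 351.8 °C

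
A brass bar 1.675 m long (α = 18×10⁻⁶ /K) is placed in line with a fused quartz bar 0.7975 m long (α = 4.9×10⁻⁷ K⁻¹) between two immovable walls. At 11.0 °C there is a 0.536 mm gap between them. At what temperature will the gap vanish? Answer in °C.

Gap closes when ΔL₁ + ΔL₂ = 0.536 mm = 5.36×10⁻⁴ m
(α₁L₁ + α₂L₂)ΔT = g
α₁L₁ + α₂L₂ = 18×10⁻⁶×1.675 + 4.9×10⁻⁷×0.7975 = 3.0540775×10⁻⁵ m/K
ΔT = 5.36×10⁻⁴ / 3.0540775×10⁻⁵ = 17.550 K
T = 11.0 + 17.550 = 28.550 °C

T = 28.6 °C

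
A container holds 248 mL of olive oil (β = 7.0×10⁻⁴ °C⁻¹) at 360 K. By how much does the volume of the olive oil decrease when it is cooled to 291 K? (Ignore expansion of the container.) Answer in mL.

|ΔT| = |291 − 360| = 69 K
ΔV = βV₀ΔT = (7.0×10⁻⁴)(248)(69) = 12.0 mL

ΔV = 12.0 mL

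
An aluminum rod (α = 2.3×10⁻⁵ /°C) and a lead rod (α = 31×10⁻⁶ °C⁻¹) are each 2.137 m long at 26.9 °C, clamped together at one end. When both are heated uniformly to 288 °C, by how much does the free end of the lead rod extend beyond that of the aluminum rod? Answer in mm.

ΔT = 261.1 K
aluminum: ΔL = 2.3×10⁻⁵ × 2.137 m × 261.1 = 1.2833×10⁻² m = 12.833 mm
lead: ΔL = 31×10⁻⁶ × 2.137 m × 261.1 = 1.7297×10⁻² m = 17.297 mm
difference = 17.297 − 12.833 = 4.464 mm

4.46 mm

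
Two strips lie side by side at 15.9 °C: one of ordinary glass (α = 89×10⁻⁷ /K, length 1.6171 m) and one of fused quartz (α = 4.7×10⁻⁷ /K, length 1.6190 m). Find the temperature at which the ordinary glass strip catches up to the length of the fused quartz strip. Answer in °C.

L₁(1 + α₁ΔT) = L₂(1 + α₂ΔT) ⇒ ΔT = (L₂ − L₁)/(α₁L₁ − α₂L₂)
L₂ − L₁ = 1.6190 − 1.6171 = 1.90×10⁻³ m
α₁L₁ − α₂L₂ = 89×10⁻⁷×1.6171 − 4.7×10⁻⁷×1.6190 = 1.363126×10⁻⁵ m/K
ΔT = 1.90×10⁻³ / 1.363126×10⁻⁵ = 139.386 K
T = 15.9 + 139.386 = 155.286 °C

T = 155.3 °C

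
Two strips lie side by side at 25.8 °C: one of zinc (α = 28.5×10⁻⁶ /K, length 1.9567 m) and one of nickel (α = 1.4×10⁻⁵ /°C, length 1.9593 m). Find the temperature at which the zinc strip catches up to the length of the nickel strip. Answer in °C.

Equal length when α₁L₁ΔT − α₂L₂ΔT = L₂ − L₁ = 2.60×10⁻³ m
α₁L₁ = 5.576595×10⁻⁵, α₂L₂ = 2.74302×10⁻⁵ → Δ(αL) = 2.833575×10⁻⁵ m/K
ΔT = 2.60×10⁻³ / 2.833575×10⁻⁵ = 91.757 K, so T = 25.8 + 91.757 = 117.557 °C

T = 117.6 °C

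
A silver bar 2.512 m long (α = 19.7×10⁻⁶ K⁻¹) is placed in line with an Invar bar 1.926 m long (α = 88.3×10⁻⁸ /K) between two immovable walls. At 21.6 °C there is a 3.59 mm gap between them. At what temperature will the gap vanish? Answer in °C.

T = 91.7 °C

Gap closes when ΔL₁ + ΔL₂ = 3.59 mm = 3.59×10⁻³ m
(α₁L₁ + α₂L₂)ΔT = g
α₁L₁ + α₂L₂ = 19.7×10⁻⁶×2.512 + 88.3×10⁻⁸×1.926 = 5.1187058×10⁻⁵ m/K
ΔT = 3.59×10⁻³ / 5.1187058×10⁻⁵ = 70.135 K
T = 21.6 + 70.135 = 91.735 °C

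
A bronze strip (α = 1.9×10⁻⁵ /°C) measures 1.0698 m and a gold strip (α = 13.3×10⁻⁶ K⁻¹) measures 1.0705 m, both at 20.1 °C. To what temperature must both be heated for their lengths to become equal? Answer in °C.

L₁(1 + α₁ΔT) = L₂(1 + α₂ΔT) ⇒ ΔT = (L₂ − L₁)/(α₁L₁ − α₂L₂)
L₂ − L₁ = 1.0705 − 1.0698 = 7.00×10⁻⁴ m
α₁L₁ − α₂L₂ = 1.9×10⁻⁵×1.0698 − 13.3×10⁻⁶×1.0705 = 6.08855×10⁻⁶ m/K
ΔT = 7.00×10⁻⁴ / 6.08855×10⁻⁶ = 114.970 K
T = 20.1 + 114.970 = 135.070 °C

T = 135.1 °C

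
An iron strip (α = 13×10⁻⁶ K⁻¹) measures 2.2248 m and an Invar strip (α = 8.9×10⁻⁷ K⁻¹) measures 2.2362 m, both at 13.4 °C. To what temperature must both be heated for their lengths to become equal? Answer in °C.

T = 436.7 °C

Equal length when α₁L₁ΔT − α₂L₂ΔT = L₂ − L₁ = 1.14×10⁻² m
α₁L₁ = 2.89224×10⁻⁵, α₂L₂ = 1.990218×10⁻⁶ → Δ(αL) = 2.6932182×10⁻⁵ m/K
ΔT = 1.14×10⁻² / 2.6932182×10⁻⁵ = 423.285 K, so T = 13.4 + 423.285 = 436.685 °C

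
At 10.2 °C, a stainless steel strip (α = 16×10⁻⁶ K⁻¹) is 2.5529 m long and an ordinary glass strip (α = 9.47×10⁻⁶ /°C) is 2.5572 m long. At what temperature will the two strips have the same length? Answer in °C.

Equal length when α₁L₁ΔT − α₂L₂ΔT = L₂ − L₁ = 4.30×10⁻³ m
α₁L₁ = 4.08464×10⁻⁵, α₂L₂ = 2.4216684×10⁻⁵ → Δ(αL) = 1.6629716×10⁻⁵ m/K
ΔT = 4.30×10⁻³ / 1.6629716×10⁻⁵ = 258.573 K, so T = 10.2 + 258.573 = 268.773 °C

T = 268.8 °C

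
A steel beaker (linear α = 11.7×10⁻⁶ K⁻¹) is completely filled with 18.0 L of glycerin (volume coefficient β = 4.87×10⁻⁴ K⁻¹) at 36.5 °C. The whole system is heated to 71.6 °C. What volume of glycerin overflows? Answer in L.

0.286 L

The beaker also expands: β_container ≈ 3α = 3.51×10⁻⁵ /K
Net overflow = V₀(β_liq − 3α_cont)ΔT
β − 3α = 4.87×10⁻⁴ − 3.51×10⁻⁵ = 4.519×10⁻⁴ /K; ΔT = 35.1 K
ΔV = 18.0 × 4.519×10⁻⁴ × 35.1 = 0.286 L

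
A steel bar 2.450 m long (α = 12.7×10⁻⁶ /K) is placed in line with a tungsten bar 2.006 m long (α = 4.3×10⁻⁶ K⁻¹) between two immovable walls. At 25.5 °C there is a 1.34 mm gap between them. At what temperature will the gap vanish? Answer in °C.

T = 59.2 °C

Gap closes when ΔL₁ + ΔL₂ = 1.34 mm = 1.34×10⁻³ m
(α₁L₁ + α₂L₂)ΔT = g
α₁L₁ + α₂L₂ = 12.7×10⁻⁶×2.450 + 4.3×10⁻⁶×2.006 = 3.97408×10⁻⁵ m/K
ΔT = 1.34×10⁻³ / 3.97408×10⁻⁵ = 33.718 K
T = 25.5 + 33.718 = 59.218 °C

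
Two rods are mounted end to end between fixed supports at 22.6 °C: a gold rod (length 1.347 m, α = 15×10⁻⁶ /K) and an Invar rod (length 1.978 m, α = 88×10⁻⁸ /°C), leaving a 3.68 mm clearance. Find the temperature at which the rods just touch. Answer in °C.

T = 190 °C

α₁L₁ = 2.0205×10⁻⁵ m/K, α₂L₂ = 1.74064×10⁻⁶ m/K → total 2.194564×10⁻⁵ m/K
ΔT = g/(α₁L₁+α₂L₂) = 3.68×10⁻³ / 2.194564×10⁻⁵ = 167.69 K
T = 22.6 + 167.69 = 190.29 °C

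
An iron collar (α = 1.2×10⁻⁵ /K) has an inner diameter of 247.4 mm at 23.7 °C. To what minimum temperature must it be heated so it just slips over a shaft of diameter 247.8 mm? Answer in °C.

T = 158 °C

Required Δd = 247.8 − 247.4 = 0.4 mm
Δd = αd₀ΔT ⇒ ΔT = Δd/(αd₀) = 0.4 / (1.2×10⁻⁵ × 247.4) = 134.73 K
T_min = 23.7 + 134.73 = 158.43 °C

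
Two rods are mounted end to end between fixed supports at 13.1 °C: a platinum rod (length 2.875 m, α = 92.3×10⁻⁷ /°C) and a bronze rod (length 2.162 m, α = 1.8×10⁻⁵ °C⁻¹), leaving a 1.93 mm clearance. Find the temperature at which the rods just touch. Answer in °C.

α₁L₁ = 2.653625×10⁻⁵ m/K, α₂L₂ = 3.8916×10⁻⁵ m/K → total 6.545225×10⁻⁵ m/K
ΔT = g/(α₁L₁+α₂L₂) = 1.93×10⁻³ / 6.545225×10⁻⁵ = 29.487 K
T = 13.1 + 29.487 = 42.587 °C

T = 42.6 °C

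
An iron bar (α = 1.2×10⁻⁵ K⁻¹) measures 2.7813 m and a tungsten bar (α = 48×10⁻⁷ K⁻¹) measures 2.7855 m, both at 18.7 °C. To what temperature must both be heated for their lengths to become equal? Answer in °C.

L₁(1 + α₁ΔT) = L₂(1 + α₂ΔT) ⇒ ΔT = (L₂ − L₁)/(α₁L₁ − α₂L₂)
L₂ − L₁ = 2.7855 − 2.7813 = 4.20×10⁻³ m
α₁L₁ − α₂L₂ = 1.2×10⁻⁵×2.7813 − 48×10⁻⁷×2.7855 = 2.00052×10⁻⁵ m/K
ΔT = 4.20×10⁻³ / 2.00052×10⁻⁵ = 209.945 K
T = 18.7 + 209.945 = 228.645 °C

T = 228.6 °C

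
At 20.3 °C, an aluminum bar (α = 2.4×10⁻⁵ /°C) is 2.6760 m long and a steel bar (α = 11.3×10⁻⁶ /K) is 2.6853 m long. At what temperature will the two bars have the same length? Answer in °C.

Equal length when α₁L₁ΔT − α₂L₂ΔT = L₂ − L₁ = 9.30×10⁻³ m
α₁L₁ = 6.4224×10⁻⁵, α₂L₂ = 3.034389×10⁻⁵ → Δ(αL) = 3.388011×10⁻⁵ m/K
ΔT = 9.30×10⁻³ / 3.388011×10⁻⁵ = 274.497 K, so T = 20.3 + 274.497 = 294.797 °C

T = 294.8 °C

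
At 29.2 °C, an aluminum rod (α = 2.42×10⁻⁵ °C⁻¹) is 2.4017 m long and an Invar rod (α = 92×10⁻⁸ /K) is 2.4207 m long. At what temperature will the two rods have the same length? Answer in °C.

T = 369.1 °C

L₁(1 + α₁ΔT) = L₂(1 + α₂ΔT) ⇒ ΔT = (L₂ − L₁)/(α₁L₁ − α₂L₂)
L₂ − L₁ = 2.4207 − 2.4017 = 1.90×10⁻² m
α₁L₁ − α₂L₂ = 2.42×10⁻⁵×2.4017 − 92×10⁻⁸×2.4207 = 5.5894096×10⁻⁵ m/K
ΔT = 1.90×10⁻² / 5.5894096×10⁻⁵ = 339.929 K
T = 29.2 + 339.929 = 369.129 °C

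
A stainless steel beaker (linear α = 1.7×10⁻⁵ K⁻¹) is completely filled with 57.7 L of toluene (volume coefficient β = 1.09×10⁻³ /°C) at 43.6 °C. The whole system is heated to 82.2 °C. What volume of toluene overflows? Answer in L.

The beaker also expands: β_container ≈ 3α = 5.1×10⁻⁵ /K
Net overflow = V₀(β_liq − 3α_cont)ΔT
β − 3α = 1.09×10⁻³ − 5.1×10⁻⁵ = 1.039×10⁻³ /K; ΔT = 38.6 K
ΔV = 57.7 × 1.039×10⁻³ × 38.6 = 2.31 L

2.31 L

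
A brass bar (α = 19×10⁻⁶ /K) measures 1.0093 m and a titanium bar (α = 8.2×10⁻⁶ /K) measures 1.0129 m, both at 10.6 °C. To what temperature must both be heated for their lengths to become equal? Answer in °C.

Equal length when α₁L₁ΔT − α₂L₂ΔT = L₂ − L₁ = 3.60×10⁻³ m
α₁L₁ = 1.91767×10⁻⁵, α₂L₂ = 8.30578×10⁻⁶ → Δ(αL) = 1.087092×10⁻⁵ m/K
ΔT = 3.60×10⁻³ / 1.087092×10⁻⁵ = 331.159 K, so T = 10.6 + 331.159 = 341.759 °C

T = 341.8 °C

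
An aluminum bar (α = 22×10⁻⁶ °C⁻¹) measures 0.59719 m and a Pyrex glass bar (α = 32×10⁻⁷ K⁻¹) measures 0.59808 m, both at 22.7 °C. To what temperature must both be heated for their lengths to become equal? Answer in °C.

L₁(1 + α₁ΔT) = L₂(1 + α₂ΔT) ⇒ ΔT = (L₂ − L₁)/(α₁L₁ − α₂L₂)
L₂ − L₁ = 0.59808 − 0.59719 = 8.90×10⁻⁴ m
α₁L₁ − α₂L₂ = 22×10⁻⁶×0.59719 − 32×10⁻⁷×0.59808 = 1.1224324×10⁻⁵ m/K
ΔT = 8.90×10⁻⁴ / 1.1224324×10⁻⁵ = 79.292 K
T = 22.7 + 79.292 = 101.992 °C

T = 102.0 °C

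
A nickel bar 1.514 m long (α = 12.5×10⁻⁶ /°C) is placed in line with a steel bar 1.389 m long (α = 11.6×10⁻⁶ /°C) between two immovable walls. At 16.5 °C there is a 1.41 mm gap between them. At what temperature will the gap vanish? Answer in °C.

Gap closes when ΔL₁ + ΔL₂ = 1.41 mm = 1.41×10⁻³ m
(α₁L₁ + α₂L₂)ΔT = g
α₁L₁ + α₂L₂ = 12.5×10⁻⁶×1.514 + 11.6×10⁻⁶×1.389 = 3.50374×10⁻⁵ m/K
ΔT = 1.41×10⁻³ / 3.50374×10⁻⁵ = 40.243 K
T = 16.5 + 40.243 = 56.743 °C

T = 56.7 °C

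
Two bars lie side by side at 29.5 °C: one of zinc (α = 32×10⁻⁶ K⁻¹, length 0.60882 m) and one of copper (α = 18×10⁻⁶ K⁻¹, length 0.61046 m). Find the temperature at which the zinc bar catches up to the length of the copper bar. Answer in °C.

L₁(1 + α₁ΔT) = L₂(1 + α₂ΔT) ⇒ ΔT = (L₂ − L₁)/(α₁L₁ − α₂L₂)
L₂ − L₁ = 0.61046 − 0.60882 = 1.64×10⁻³ m
α₁L₁ − α₂L₂ = 32×10⁻⁶×0.60882 − 18×10⁻⁶×0.61046 = 8.49396×10⁻⁶ m/K
ΔT = 1.64×10⁻³ / 8.49396×10⁻⁶ = 193.078 K
T = 29.5 + 193.078 = 222.578 °C

T = 222.6 °C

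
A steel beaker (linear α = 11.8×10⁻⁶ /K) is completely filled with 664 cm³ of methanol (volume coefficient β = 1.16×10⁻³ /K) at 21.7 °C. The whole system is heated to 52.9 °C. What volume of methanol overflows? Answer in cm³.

23.3 cm³

The beaker also expands: β_container ≈ 3α = 3.54×10⁻⁵ /K
Net overflow = V₀(β_liq − 3α_cont)ΔT
β − 3α = 1.16×10⁻³ − 3.54×10⁻⁵ = 1.1246×10⁻³ /K; ΔT = 31.2 K
ΔV = 664 × 1.1246×10⁻³ × 31.2 = 23.3 cm³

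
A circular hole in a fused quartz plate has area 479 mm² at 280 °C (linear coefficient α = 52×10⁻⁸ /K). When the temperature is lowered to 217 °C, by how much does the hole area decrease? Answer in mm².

ΔA = 0.0314 mm²

Area coefficient ≈ 2α; |ΔT| = 63 K
ΔA = 2αA₀ΔT = 2(52×10⁻⁸)(479)(63) = 0.0314 mm²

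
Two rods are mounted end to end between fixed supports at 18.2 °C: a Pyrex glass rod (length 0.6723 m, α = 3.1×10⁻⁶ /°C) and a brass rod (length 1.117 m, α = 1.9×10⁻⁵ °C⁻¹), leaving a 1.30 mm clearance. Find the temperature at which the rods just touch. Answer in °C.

T = 74.0 °C

Gap closes when ΔL₁ + ΔL₂ = 1.30 mm = 1.30×10⁻³ m
(α₁L₁ + α₂L₂)ΔT = g
α₁L₁ + α₂L₂ = 3.1×10⁻⁶×0.6723 + 1.9×10⁻⁵×1.117 = 2.330713×10⁻⁵ m/K
ΔT = 1.30×10⁻³ / 2.330713×10⁻⁵ = 55.777 K
T = 18.2 + 55.777 = 73.977 °C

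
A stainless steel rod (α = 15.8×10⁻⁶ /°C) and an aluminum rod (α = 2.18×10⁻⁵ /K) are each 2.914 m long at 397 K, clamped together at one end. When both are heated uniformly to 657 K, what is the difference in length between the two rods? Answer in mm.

4.55 mm

ΔT = 260 K
stainless steel: ΔL = 15.8×10⁻⁶ × 2.914 m × 260 = 1.1971×10⁻² m = 11.971 mm
aluminum: ΔL = 2.18×10⁻⁵ × 2.914 m × 260 = 1.6517×10⁻² m = 16.517 mm
difference = 16.517 − 11.971 = 4.546 mm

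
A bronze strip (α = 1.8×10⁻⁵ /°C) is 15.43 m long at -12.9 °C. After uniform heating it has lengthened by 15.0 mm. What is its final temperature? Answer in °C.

T = 41.1 °C

ΔL = αL₀ΔT ⇒ ΔT = ΔL / (αL₀)
ΔT = 15.0×10⁻³ m / (1.8×10⁻⁵ × 15.43 m) = 54.007 K
T = -12.9 + 54.007 = 41.107 °C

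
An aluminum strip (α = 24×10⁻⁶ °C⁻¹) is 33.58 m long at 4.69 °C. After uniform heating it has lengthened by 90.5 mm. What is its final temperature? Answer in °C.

ΔL = αL₀ΔT ⇒ ΔT = ΔL / (αL₀)
ΔT = 90.5×10⁻³ m / (24×10⁻⁶ × 33.58 m) = 112.29 K
T = 4.69 + 112.29 = 116.98 °C

T = 117 °C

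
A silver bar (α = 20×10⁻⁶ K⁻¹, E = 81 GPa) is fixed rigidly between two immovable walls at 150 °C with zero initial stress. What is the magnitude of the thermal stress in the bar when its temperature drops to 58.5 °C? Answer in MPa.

σ = 148 MPa

Fully constrained: the free strain ε = αΔT is blocked, so σ = Eε = EαΔT.
|ΔT| = 91.5 K
σ = 81.0×10⁹ × 20×10⁻⁶ × 91.5 = 1.48×10⁸ Pa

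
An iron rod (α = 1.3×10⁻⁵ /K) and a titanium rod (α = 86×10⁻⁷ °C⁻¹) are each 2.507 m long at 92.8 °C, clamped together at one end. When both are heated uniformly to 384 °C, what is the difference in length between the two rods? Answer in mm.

ΔT = 291.2 K
iron: ΔL = 1.3×10⁻⁵ × 2.507 m × 291.2 = 9.4905×10⁻³ m = 9.4905 mm
titanium: ΔL = 86×10⁻⁷ × 2.507 m × 291.2 = 6.2783×10⁻³ m = 6.2783 mm
difference = 9.4905 − 6.2783 = 3.2122 mm

3.21 mm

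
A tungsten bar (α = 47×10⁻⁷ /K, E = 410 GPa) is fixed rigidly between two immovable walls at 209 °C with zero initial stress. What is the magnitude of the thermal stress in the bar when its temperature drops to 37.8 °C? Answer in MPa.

Fully constrained: the free strain ε = αΔT is blocked, so σ = Eε = EαΔT.
|ΔT| = 171.2 K
σ = 410×10⁹ × 47×10⁻⁷ × 171.2 = 3.30×10⁸ Pa

σ = 330 MPa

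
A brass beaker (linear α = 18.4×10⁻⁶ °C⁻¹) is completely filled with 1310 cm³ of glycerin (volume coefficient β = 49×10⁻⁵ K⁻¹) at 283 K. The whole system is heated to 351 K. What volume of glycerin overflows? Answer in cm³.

38.7 cm³

The beaker also expands: β_container ≈ 3α = 5.52×10⁻⁵ /K
Net overflow = V₀(β_liq − 3α_cont)ΔT
β − 3α = 4.90×10⁻⁴ − 5.52×10⁻⁵ = 4.348×10⁻⁴ /K; ΔT = 68 K
ΔV = 1310 × 4.348×10⁻⁴ × 68 = 38.7 cm³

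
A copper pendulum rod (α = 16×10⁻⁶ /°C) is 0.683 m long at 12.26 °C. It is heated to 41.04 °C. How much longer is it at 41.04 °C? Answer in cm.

ΔL = 0.0315 cm

|ΔT| = |41.04 − 12.26| = 28.78 K
ΔL = αL₀ΔT = (16×10⁻⁶)(0.683)(28.78) = 3.15×10⁻⁴ m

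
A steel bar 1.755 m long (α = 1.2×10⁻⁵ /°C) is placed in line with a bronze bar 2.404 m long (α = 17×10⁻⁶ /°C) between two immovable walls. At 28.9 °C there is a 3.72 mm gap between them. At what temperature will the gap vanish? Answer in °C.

Gap closes when ΔL₁ + ΔL₂ = 3.72 mm = 3.72×10⁻³ m
(α₁L₁ + α₂L₂)ΔT = g
α₁L₁ + α₂L₂ = 1.2×10⁻⁵×1.755 + 17×10⁻⁶×2.404 = 6.1928×10⁻⁵ m/K
ΔT = 3.72×10⁻³ / 6.1928×10⁻⁵ = 60.070 K
T = 28.9 + 60.070 = 88.970 °C

T = 89.0 °C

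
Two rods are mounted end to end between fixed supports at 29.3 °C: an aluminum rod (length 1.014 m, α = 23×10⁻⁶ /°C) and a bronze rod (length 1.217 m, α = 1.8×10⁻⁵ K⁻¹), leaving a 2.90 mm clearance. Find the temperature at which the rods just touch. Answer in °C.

α₁L₁ = 2.3322×10⁻⁵ m/K, α₂L₂ = 2.1906×10⁻⁵ m/K → total 4.5228×10⁻⁵ m/K
ΔT = g/(α₁L₁+α₂L₂) = 2.90×10⁻³ / 4.5228×10⁻⁵ = 64.120 K
T = 29.3 + 64.120 = 93.420 °C

T = 93.4 °C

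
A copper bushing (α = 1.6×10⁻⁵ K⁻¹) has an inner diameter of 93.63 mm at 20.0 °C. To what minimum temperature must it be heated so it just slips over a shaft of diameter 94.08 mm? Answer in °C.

Required Δd = 94.08 − 93.63 = 0.45 mm
Δd = αd₀ΔT ⇒ ΔT = Δd/(αd₀) = 0.45 / (1.6×10⁻⁵ × 93.63) = 300.38 K
T_min = 20.0 + 300.38 = 320.38 °C

T = 320 °C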